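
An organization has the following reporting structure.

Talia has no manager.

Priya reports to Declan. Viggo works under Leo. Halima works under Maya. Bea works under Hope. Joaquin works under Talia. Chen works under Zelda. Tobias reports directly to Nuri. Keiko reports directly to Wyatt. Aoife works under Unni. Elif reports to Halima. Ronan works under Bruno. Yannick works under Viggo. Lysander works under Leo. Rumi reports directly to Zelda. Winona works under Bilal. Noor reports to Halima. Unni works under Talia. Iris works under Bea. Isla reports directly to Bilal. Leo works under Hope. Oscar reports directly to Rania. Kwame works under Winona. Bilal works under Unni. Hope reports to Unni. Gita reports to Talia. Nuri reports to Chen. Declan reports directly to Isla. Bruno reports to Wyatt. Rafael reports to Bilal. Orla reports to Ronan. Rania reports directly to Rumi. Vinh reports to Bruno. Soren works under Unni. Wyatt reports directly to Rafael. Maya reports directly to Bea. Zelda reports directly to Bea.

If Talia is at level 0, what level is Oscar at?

7

Chain from Oscar up to Talia: Oscar → Rania → Rumi → Zelda → Bea → Hope → Unni → Talia. That is 7 steps up, so Oscar is 7 levels below Talia.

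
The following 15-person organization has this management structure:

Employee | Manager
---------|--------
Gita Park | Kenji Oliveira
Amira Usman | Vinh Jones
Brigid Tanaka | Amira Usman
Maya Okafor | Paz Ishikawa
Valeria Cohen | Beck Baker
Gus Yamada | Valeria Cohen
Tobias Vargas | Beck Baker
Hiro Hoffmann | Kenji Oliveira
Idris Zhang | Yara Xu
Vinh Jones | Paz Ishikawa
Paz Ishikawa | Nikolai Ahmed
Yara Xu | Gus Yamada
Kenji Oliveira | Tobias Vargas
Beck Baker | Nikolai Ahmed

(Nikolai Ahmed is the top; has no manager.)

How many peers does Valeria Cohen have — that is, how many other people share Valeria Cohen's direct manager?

Valeria Cohen reports to Beck Baker. Beck Baker's other direct reports are Tobias Vargas — 1 peer.

1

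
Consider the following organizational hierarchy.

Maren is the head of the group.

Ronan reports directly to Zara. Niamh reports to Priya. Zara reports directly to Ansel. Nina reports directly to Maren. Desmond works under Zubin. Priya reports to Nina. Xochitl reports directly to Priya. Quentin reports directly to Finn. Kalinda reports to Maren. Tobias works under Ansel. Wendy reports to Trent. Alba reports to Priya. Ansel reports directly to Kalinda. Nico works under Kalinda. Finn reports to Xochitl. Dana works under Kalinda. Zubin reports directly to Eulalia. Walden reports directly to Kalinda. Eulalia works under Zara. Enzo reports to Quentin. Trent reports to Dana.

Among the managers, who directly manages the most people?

Direct-report counts: Maren has 2; Kalinda has 4; Dana has 1; Trent has 1; Ansel has 2; Zara has 2; Eulalia has 1; Zubin has 1; Nina has 1; Priya has 3; Xochitl has 1; Finn has 1; Quentin has 1. The largest is 4, held by Kalinda.

Kalinda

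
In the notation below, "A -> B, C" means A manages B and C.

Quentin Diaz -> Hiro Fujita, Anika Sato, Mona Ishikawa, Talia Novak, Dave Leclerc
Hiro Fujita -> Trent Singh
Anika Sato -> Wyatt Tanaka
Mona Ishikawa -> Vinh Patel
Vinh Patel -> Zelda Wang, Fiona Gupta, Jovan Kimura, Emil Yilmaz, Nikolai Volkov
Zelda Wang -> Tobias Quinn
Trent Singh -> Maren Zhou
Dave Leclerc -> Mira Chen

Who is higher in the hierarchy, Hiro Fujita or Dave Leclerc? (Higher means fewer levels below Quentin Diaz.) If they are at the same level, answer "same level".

same level

Both Hiro Fujita and Dave Leclerc are 1 level below Quentin Diaz.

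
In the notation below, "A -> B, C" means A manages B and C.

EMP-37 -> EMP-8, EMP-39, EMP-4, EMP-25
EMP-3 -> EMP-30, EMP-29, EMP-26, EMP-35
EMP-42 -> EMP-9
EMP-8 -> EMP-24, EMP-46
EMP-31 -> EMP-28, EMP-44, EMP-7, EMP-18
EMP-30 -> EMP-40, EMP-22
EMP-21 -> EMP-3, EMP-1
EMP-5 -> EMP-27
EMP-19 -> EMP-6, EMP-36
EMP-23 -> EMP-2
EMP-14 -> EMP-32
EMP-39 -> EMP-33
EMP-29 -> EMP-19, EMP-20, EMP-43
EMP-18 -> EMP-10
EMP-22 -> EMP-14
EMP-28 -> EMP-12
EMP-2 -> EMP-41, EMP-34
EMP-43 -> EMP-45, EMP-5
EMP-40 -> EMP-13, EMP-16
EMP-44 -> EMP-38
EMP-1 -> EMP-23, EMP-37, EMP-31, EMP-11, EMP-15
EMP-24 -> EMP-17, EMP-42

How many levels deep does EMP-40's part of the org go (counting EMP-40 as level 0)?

The longest chain under EMP-40 runs EMP-40 → EMP-16, which is 1 level below EMP-40.

1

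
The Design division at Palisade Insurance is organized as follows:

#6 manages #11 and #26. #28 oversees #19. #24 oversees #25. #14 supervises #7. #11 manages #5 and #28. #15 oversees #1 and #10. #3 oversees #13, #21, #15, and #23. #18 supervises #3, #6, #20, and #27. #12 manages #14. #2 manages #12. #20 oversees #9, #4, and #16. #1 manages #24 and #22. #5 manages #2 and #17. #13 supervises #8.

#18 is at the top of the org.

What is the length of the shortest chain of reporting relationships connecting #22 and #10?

#22 is 2 levels below #15, and #10 is 1 level below #15 (their lowest common manager). The shortest path runs up from #22 to #15 and back down to #10: 2 + 1 = 3 links.

3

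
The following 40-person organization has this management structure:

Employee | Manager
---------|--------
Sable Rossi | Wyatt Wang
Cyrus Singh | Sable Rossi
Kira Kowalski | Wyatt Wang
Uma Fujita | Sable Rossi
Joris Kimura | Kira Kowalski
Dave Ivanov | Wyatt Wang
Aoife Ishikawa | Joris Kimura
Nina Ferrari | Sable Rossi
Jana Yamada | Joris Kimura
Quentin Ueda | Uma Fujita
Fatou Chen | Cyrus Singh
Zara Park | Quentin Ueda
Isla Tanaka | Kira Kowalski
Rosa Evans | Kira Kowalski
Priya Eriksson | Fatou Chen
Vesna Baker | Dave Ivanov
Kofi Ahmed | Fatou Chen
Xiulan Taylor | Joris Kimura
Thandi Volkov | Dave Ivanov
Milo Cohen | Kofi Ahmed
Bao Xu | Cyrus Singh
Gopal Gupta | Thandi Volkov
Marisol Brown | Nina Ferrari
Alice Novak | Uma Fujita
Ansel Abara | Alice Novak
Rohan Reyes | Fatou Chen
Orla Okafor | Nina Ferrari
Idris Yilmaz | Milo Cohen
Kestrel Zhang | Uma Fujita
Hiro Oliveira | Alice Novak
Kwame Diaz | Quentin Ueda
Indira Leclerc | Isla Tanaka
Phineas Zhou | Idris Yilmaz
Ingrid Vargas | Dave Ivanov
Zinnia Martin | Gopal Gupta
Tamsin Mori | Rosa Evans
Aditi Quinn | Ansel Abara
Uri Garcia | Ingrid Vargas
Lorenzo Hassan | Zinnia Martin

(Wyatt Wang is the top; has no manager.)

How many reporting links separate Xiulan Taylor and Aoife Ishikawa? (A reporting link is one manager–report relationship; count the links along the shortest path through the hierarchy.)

2

Xiulan Taylor is 1 level below Joris Kimura, and Aoife Ishikawa is 1 level below Joris Kimura (their lowest common manager). The shortest path runs up from Xiulan Taylor to Joris Kimura and back down to Aoife Ishikawa: 1 + 1 = 2 links.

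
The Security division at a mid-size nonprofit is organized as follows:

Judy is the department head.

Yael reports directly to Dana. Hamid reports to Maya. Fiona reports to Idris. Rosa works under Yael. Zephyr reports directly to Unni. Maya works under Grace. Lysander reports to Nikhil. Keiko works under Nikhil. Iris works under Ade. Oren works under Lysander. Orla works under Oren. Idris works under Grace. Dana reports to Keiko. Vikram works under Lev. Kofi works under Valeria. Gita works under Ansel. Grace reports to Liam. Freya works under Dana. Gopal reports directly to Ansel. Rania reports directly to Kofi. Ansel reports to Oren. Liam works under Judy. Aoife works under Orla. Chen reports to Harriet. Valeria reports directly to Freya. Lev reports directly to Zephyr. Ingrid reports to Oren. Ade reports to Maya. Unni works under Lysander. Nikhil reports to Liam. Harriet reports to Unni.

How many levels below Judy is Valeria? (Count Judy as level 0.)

Chain from Valeria up to Judy: Valeria → Freya → Dana → Keiko → Nikhil → Liam → Judy. That is 6 steps up, so Valeria is 6 levels below Judy.

6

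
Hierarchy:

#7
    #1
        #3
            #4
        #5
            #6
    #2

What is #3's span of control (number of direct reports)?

1

#3 directly manages #4. That is 1 direct report.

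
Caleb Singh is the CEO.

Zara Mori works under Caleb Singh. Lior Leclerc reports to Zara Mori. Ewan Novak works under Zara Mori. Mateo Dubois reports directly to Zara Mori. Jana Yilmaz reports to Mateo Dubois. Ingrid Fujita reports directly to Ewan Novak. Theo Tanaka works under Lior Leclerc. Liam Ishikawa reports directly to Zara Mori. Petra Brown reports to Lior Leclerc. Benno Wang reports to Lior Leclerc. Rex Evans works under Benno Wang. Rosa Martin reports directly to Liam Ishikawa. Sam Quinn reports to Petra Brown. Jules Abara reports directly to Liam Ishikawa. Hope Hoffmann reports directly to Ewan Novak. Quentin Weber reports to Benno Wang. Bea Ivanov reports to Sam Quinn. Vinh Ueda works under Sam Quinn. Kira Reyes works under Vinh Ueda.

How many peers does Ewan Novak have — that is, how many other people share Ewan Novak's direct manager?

Ewan Novak reports to Zara Mori. Zara Mori's other direct reports are Lior Leclerc, Mateo Dubois, Liam Ishikawa — 3 peers.

3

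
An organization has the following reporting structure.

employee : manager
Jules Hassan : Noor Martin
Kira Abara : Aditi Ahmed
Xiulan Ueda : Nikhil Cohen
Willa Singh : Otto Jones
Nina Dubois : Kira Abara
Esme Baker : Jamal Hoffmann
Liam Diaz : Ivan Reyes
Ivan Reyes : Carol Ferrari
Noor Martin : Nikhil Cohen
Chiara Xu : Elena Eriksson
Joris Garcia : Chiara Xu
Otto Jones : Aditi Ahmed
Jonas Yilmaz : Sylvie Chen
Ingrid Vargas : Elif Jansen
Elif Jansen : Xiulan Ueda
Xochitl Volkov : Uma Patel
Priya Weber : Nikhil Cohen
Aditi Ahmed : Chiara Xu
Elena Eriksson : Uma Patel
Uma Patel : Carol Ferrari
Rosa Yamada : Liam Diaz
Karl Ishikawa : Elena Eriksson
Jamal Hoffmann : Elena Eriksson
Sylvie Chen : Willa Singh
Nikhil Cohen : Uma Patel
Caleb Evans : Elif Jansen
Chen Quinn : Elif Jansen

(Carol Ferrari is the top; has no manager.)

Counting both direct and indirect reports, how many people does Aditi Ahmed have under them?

Aditi Ahmed directly manages Otto Jones, Kira Abara. Under Otto Jones: Willa Singh, Sylvie Chen, Jonas Yilmaz (3). Under Kira Abara: Nina Dubois (1). So Aditi Ahmed's organization is 2 direct reports plus everyone under them: 4 + 2 = 6.

6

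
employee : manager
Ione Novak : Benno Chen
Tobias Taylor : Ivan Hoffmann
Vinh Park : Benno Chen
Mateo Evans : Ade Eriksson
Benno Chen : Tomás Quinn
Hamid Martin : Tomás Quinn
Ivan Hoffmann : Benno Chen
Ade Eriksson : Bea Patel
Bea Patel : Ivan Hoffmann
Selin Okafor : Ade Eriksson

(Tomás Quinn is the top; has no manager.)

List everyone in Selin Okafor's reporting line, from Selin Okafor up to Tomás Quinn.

Selin Okafor reports to Ade Eriksson. Ade Eriksson reports to Bea Patel. Bea Patel reports to Ivan Hoffmann. Ivan Hoffmann reports to Benno Chen. Benno Chen reports to Tomás Quinn. Tomás Quinn is at the top.

Selin Okafor -> Ade Eriksson -> Bea Patel -> Ivan Hoffmann -> Benno Chen -> Tomás Quinn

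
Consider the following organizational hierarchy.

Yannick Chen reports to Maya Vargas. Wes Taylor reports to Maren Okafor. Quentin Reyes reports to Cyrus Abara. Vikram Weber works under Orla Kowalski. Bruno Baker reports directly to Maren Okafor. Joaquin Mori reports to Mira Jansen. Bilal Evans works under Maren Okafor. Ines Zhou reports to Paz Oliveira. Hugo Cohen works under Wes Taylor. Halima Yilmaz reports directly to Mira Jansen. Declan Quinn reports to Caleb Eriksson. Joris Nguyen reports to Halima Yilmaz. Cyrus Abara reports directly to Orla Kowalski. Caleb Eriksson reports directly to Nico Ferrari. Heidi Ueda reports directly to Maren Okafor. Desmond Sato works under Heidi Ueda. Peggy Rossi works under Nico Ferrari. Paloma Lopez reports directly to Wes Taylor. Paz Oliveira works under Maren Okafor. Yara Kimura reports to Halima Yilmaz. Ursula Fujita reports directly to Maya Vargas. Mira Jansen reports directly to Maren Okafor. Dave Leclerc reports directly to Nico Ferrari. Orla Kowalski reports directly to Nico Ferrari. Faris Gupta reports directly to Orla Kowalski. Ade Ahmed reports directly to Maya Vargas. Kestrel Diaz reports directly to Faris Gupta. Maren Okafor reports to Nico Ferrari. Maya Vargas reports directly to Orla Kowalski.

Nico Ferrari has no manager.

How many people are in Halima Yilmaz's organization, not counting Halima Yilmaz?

Halima Yilmaz directly manages Yara Kimura, Joris Nguyen. Yara Kimura has no reports. Joris Nguyen has no reports. So Halima Yilmaz's organization is 2 direct reports plus everyone under them: 1 + 1 = 2.

2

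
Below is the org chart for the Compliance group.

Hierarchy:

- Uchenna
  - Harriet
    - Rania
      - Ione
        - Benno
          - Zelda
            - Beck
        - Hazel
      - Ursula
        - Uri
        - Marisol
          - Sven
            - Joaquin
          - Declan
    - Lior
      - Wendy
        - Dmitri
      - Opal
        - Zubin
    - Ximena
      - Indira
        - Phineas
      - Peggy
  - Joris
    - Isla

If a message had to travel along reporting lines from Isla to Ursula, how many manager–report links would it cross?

5

Isla is 2 levels below Uchenna, and Ursula is 3 levels below Uchenna (their lowest common manager). The shortest path runs up from Isla to Uchenna and back down to Ursula: 2 + 3 = 5 links.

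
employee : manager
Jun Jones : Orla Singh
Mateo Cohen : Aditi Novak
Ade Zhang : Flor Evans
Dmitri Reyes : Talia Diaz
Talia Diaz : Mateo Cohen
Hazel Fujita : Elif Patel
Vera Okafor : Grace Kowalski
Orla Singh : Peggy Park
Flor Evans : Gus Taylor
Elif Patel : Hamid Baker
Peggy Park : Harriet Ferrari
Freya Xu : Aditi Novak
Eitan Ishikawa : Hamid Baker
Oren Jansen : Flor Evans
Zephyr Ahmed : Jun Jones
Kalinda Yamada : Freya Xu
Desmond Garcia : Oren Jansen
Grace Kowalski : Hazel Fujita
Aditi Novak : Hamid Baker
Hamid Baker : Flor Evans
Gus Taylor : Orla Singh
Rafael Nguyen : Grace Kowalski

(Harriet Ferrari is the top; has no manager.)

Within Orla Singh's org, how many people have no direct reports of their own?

8

The people in Orla Singh's organization with no one reporting to them are Ade Zhang, Desmond Garcia, Vera Okafor, Rafael Nguyen, Kalinda Yamada, Dmitri Reyes, Eitan Ishikawa, Zephyr Ahmed. That is 8.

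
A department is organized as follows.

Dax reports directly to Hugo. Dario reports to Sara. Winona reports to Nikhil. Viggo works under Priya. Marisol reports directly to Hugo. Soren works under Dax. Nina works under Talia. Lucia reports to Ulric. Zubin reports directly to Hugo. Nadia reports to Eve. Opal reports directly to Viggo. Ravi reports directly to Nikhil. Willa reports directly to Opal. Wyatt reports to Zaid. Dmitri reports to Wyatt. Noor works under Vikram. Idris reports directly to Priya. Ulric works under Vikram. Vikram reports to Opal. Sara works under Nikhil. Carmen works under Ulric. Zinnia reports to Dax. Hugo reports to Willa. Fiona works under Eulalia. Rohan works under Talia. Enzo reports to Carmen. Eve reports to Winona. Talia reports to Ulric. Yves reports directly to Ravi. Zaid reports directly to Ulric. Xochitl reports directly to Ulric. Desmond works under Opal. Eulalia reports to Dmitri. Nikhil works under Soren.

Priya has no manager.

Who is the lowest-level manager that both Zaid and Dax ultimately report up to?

Zaid's chain of managers is Ulric, Vikram, Opal, Viggo, Priya. Dax's chain of managers is Hugo, Willa, Opal, Viggo, Priya. The first manager that appears in both chains is Opal.

Opal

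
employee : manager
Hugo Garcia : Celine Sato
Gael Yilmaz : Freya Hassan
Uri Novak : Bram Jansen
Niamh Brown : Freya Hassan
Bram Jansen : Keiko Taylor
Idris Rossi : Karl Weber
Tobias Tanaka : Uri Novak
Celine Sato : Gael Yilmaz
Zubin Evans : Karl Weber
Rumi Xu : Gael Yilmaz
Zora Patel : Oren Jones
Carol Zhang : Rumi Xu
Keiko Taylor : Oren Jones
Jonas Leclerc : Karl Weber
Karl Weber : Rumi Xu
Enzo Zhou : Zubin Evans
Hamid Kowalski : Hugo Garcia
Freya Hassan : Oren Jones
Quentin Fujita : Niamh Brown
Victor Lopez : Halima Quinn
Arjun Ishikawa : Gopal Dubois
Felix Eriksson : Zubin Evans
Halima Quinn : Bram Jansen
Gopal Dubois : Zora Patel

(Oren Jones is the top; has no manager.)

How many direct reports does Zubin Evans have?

Zubin Evans directly manages Enzo Zhou, Felix Eriksson. That is 2 direct reports.

2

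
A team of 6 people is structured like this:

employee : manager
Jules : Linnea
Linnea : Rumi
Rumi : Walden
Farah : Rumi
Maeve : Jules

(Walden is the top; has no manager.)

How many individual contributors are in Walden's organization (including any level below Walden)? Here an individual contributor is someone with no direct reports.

2

The people in Walden's organization with no one reporting to them are Maeve, Farah. That is 2.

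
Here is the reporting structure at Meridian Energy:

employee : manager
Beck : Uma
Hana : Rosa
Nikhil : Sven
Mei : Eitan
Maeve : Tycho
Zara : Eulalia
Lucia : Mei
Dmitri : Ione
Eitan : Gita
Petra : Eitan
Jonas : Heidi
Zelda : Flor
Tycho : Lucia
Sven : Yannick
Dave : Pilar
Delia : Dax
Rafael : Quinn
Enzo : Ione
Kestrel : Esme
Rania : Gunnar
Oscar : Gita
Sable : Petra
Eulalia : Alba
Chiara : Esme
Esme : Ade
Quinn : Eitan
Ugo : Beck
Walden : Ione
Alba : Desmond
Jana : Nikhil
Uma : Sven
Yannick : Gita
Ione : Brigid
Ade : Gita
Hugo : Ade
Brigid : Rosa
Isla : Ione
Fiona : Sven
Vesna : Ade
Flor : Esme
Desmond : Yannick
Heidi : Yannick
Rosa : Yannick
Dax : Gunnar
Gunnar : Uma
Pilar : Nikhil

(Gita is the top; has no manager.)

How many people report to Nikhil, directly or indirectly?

Nikhil directly manages Pilar, Jana. Under Pilar: Dave (1). Jana has no reports. So Nikhil's organization is 2 direct reports plus everyone under them: 2 + 1 = 3.

3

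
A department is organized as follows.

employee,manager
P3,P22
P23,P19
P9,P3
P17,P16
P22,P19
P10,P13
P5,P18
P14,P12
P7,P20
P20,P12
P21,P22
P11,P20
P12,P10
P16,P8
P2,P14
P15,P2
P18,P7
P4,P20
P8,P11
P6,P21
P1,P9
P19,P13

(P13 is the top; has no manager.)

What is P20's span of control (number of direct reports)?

P20 directly manages P11, P7, P4. That is 3 direct reports.

3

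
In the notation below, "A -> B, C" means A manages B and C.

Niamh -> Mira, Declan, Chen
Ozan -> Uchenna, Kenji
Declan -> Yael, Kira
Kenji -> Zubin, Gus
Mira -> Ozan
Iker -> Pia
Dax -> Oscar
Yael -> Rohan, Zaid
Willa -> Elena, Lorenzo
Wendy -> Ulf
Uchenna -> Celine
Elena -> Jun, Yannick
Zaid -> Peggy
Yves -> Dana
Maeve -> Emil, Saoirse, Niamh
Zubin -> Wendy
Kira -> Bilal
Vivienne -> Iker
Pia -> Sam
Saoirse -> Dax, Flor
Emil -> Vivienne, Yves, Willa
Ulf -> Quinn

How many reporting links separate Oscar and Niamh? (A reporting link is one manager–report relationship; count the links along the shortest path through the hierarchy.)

Oscar is 3 levels below Maeve, and Niamh is 1 level below Maeve (their lowest common manager). The shortest path runs up from Oscar to Maeve and back down to Niamh: 3 + 1 = 4 links.

4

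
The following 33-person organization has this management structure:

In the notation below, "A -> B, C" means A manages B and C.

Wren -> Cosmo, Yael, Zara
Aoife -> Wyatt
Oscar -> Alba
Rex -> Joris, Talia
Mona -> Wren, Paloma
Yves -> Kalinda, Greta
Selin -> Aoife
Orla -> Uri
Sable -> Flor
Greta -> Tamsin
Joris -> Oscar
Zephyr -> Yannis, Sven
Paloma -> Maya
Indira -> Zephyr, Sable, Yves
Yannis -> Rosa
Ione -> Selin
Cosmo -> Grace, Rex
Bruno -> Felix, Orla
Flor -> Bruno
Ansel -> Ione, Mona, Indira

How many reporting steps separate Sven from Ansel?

Chain from Sven up to Ansel: Sven → Zephyr → Indira → Ansel. That is 3 steps up, so Sven is 3 levels below Ansel.

3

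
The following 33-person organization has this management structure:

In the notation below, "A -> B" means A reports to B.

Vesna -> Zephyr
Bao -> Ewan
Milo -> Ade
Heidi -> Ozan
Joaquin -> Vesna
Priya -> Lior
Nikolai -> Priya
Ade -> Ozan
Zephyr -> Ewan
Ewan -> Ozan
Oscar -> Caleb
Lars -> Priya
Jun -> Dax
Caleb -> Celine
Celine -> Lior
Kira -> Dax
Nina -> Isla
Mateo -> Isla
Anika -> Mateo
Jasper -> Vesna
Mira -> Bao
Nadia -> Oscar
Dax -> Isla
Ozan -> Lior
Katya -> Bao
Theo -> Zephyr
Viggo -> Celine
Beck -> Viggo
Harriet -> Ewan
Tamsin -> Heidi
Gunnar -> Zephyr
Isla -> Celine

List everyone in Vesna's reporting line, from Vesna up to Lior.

Vesna -> Zephyr -> Ewan -> Ozan -> Lior

Vesna reports to Zephyr. Zephyr reports to Ewan. Ewan reports to Ozan. Ozan reports to Lior. Lior is at the top.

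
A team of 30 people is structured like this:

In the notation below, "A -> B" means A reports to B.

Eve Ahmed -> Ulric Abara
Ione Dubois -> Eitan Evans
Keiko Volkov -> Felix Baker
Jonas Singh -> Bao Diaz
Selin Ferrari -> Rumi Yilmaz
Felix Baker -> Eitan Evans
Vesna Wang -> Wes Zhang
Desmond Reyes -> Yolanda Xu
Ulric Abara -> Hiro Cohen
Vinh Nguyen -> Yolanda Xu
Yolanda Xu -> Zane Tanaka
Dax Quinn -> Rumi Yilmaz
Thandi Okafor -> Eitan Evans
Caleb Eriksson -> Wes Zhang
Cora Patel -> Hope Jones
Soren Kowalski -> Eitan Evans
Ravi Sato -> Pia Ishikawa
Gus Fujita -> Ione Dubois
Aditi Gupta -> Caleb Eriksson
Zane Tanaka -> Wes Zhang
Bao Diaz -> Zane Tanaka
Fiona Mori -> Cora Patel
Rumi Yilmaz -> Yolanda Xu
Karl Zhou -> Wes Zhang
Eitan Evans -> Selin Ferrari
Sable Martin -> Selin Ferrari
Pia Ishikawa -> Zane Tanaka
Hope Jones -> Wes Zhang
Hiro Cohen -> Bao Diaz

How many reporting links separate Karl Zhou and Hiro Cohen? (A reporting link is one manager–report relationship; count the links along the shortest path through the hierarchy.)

Karl Zhou is 1 level below Wes Zhang, and Hiro Cohen is 3 levels below Wes Zhang (their lowest common manager). The shortest path runs up from Karl Zhou to Wes Zhang and back down to Hiro Cohen: 1 + 3 = 4 links.

4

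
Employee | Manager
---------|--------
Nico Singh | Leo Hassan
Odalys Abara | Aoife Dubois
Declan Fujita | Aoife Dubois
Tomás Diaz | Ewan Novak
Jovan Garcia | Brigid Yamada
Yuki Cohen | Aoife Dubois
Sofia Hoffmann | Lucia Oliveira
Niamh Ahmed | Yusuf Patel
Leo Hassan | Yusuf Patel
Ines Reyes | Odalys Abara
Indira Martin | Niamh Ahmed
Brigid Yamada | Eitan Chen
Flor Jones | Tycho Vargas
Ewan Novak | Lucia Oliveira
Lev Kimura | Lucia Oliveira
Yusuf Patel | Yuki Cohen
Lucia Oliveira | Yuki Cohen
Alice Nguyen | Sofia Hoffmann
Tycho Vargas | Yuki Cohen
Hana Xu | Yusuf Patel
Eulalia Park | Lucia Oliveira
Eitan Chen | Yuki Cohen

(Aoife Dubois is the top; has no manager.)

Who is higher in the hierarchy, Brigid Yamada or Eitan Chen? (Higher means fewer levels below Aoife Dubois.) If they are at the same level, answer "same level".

Brigid Yamada is 3 levels below Aoife Dubois; Eitan Chen is 2. Eitan Chen is higher.

Eitan Chen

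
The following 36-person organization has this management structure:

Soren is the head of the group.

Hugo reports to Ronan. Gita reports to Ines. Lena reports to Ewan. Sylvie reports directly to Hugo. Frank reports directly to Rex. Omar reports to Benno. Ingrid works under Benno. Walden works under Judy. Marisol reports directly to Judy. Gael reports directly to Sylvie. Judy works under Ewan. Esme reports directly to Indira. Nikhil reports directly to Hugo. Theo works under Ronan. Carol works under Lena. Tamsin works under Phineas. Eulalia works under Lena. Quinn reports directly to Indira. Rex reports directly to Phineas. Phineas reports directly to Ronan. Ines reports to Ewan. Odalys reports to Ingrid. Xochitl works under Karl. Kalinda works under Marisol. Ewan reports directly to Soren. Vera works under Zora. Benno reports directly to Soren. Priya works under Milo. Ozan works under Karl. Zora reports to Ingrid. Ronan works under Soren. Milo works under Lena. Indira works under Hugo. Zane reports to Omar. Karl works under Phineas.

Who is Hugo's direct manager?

Ronan

Hugo reports directly to Ronan.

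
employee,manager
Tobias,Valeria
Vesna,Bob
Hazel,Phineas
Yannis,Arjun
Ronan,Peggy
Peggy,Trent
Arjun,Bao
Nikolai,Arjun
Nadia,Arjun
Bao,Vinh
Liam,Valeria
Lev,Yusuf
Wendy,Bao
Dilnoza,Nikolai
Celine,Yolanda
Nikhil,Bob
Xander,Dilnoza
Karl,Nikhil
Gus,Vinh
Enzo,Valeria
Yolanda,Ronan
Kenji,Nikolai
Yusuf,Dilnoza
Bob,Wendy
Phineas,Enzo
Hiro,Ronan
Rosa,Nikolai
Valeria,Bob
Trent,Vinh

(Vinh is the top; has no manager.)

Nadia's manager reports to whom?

Bao

Nadia reports to Arjun, and Arjun reports to Bao. So Nadia's skip-level manager is Bao.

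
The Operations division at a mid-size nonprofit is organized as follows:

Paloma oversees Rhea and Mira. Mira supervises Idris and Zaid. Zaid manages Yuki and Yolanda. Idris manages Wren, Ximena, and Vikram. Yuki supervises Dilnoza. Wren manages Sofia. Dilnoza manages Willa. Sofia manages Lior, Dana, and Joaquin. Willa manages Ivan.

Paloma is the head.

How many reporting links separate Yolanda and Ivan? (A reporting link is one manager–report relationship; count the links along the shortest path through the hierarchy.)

5

Yolanda is 1 level below Zaid, and Ivan is 4 levels below Zaid (their lowest common manager). The shortest path runs up from Yolanda to Zaid and back down to Ivan: 1 + 4 = 5 links.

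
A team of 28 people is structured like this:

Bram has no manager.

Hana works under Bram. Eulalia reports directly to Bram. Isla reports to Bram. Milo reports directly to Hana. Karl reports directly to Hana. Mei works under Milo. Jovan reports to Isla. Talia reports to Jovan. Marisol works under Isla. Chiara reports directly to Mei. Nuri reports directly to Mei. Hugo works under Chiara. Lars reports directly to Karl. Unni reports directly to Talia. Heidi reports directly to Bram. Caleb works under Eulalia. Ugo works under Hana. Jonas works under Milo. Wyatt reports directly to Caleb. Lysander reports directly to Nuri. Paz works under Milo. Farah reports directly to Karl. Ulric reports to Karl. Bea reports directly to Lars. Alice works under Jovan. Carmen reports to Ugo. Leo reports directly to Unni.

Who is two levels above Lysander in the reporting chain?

Lysander reports to Nuri, and Nuri reports to Mei. So Lysander's skip-level manager is Mei.

Mei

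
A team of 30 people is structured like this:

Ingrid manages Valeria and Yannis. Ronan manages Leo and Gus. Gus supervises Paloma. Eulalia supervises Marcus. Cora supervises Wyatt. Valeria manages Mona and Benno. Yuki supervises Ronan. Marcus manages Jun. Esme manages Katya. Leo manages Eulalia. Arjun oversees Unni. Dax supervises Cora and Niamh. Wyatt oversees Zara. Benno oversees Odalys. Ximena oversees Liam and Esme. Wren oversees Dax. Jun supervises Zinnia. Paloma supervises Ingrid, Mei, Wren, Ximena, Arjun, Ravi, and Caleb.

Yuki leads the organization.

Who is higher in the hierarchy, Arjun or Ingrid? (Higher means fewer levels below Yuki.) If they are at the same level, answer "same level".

Both Arjun and Ingrid are 4 levels below Yuki.

same level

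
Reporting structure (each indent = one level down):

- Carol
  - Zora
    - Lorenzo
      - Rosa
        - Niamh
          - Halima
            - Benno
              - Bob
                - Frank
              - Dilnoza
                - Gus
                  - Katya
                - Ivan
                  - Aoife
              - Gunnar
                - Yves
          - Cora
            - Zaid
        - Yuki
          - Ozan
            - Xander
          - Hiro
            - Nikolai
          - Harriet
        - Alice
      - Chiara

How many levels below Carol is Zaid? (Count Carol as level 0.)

Chain from Zaid up to Carol: Zaid → Cora → Niamh → Rosa → Lorenzo → Zora → Carol. That is 6 steps up, so Zaid is 6 levels below Carol.

6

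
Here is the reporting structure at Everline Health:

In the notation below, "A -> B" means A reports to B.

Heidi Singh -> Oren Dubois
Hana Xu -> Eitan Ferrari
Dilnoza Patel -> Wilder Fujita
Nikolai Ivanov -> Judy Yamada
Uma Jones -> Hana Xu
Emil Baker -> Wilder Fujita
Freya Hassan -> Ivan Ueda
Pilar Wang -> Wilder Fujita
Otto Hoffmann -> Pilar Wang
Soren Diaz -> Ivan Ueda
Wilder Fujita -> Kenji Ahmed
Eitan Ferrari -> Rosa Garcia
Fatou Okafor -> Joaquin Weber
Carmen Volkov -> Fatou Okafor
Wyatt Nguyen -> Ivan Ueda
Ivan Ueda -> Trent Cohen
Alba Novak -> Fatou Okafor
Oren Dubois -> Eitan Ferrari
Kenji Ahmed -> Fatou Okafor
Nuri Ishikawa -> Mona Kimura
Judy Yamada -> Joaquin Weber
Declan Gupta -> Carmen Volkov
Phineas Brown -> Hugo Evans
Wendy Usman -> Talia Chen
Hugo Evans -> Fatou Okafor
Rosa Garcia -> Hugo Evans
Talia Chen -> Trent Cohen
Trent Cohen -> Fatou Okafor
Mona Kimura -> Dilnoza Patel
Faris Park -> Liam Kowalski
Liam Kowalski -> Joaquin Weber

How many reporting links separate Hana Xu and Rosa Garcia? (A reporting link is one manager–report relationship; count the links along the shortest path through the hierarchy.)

2

Hana Xu is in Rosa Garcia's organization: the chain from Hana Xu up to Rosa Garcia is Hana Xu → Eitan Ferrari → Rosa Garcia, which is 2 links.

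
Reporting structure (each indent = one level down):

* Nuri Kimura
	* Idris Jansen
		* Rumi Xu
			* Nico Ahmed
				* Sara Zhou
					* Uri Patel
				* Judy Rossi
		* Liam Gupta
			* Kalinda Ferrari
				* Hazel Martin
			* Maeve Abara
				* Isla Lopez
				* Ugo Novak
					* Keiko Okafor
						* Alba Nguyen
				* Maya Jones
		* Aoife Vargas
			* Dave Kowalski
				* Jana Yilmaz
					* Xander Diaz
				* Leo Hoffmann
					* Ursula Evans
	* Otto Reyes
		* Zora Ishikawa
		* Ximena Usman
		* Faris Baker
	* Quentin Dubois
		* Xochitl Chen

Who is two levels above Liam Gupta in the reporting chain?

Liam Gupta reports to Idris Jansen, and Idris Jansen reports to Nuri Kimura. So Liam Gupta's skip-level manager is Nuri Kimura.

Nuri Kimura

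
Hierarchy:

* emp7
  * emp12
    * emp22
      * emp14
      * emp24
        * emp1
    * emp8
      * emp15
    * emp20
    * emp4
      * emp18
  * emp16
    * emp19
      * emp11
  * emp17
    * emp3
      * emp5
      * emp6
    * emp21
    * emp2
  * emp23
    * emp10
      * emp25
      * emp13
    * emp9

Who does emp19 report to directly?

emp16

emp19 reports directly to emp16.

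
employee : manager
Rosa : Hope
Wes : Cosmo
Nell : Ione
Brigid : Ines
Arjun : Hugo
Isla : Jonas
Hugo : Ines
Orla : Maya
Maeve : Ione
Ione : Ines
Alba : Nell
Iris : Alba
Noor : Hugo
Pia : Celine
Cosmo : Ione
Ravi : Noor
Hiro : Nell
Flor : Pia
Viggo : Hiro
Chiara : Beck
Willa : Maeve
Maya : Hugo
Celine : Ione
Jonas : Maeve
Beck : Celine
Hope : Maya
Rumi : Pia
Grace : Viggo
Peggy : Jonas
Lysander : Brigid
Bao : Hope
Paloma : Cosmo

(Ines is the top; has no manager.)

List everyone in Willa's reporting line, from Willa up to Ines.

Willa -> Maeve -> Ione -> Ines

Willa reports to Maeve. Maeve reports to Ione. Ione reports to Ines. Ines is at the top.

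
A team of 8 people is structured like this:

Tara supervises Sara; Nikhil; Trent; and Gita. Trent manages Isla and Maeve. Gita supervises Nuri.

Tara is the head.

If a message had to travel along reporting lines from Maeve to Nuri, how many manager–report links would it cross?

4

Maeve is 2 levels below Tara, and Nuri is 2 levels below Tara (their lowest common manager). The shortest path runs up from Maeve to Tara and back down to Nuri: 2 + 2 = 4 links.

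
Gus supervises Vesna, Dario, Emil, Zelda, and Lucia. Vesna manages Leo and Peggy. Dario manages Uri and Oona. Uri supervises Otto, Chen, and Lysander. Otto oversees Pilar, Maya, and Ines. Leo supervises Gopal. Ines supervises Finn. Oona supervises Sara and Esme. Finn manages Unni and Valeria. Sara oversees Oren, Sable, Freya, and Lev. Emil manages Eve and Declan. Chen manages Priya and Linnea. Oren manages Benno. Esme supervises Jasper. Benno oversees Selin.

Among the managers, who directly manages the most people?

Gus

Direct-report counts: Gus has 5; Emil has 2; Dario has 2; Oona has 2; Esme has 1; Sara has 4; Oren has 1; Benno has 1; Uri has 3; Chen has 2; Otto has 3; Ines has 1; Finn has 2; Vesna has 2; Leo has 1. The largest is 5, held by Gus.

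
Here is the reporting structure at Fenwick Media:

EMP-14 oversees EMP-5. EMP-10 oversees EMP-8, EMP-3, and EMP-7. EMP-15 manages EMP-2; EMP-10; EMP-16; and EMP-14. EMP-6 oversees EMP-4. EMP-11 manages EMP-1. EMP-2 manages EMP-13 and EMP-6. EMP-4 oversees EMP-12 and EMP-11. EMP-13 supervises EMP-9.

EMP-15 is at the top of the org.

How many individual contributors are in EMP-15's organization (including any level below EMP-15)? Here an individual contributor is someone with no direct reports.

8

The people in EMP-15's organization with no one reporting to them are EMP-5, EMP-16, EMP-7, EMP-8, EMP-3, EMP-9, EMP-1, EMP-12. That is 8.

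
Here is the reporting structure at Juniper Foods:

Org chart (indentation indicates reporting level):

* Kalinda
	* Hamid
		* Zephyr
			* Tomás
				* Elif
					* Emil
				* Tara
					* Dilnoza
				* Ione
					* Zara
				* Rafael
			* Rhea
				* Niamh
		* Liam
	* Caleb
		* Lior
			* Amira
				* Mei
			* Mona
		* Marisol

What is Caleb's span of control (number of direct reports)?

Caleb directly manages Lior, Marisol. That is 2 direct reports.

2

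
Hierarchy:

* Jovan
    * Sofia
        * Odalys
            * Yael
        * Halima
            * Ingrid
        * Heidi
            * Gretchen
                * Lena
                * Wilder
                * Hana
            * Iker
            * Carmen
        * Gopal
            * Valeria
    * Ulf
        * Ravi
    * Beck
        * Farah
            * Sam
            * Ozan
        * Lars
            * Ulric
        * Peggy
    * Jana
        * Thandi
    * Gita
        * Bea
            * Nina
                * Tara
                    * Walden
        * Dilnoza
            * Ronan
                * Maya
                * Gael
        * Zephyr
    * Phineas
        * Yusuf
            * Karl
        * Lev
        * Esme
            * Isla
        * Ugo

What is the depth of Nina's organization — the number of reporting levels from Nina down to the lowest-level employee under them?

2

The longest chain under Nina runs Nina → Tara → Walden, which is 2 levels below Nina.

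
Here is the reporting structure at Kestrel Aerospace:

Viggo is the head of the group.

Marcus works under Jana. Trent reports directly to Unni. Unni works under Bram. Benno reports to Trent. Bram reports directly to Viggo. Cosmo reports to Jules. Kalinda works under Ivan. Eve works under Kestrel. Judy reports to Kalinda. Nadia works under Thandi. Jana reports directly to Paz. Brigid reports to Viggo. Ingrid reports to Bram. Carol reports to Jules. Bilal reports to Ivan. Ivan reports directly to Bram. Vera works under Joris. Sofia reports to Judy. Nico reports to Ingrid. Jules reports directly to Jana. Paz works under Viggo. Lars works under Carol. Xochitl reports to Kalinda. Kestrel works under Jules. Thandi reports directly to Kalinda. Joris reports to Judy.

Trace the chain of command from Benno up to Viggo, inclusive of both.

Benno -> Trent -> Unni -> Bram -> Viggo

Benno reports to Trent. Trent reports to Unni. Unni reports to Bram. Bram reports to Viggo. Viggo is at the top.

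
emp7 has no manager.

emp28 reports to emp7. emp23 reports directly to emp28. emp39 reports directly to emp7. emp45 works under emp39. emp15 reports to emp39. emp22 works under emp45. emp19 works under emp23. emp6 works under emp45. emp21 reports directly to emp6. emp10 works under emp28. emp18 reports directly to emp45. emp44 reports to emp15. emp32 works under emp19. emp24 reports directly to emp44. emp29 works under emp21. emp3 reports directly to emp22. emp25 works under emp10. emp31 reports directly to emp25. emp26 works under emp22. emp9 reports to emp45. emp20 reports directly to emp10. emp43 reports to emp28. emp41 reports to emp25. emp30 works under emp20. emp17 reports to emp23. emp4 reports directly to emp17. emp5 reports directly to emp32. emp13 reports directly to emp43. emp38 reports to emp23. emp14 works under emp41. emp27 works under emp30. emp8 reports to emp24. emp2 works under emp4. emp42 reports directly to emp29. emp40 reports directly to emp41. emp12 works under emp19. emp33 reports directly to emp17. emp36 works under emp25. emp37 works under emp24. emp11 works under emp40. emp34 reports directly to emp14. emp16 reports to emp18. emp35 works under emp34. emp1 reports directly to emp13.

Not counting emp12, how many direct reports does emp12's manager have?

1

emp12 reports to emp19. emp19's other direct reports are emp32 — 1 peer.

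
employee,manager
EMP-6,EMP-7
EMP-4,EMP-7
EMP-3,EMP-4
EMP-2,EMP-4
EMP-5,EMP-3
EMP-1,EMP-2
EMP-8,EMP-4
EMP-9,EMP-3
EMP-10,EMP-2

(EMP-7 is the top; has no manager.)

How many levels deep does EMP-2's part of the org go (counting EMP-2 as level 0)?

1

The longest chain under EMP-2 runs EMP-2 → EMP-10, which is 1 level below EMP-2.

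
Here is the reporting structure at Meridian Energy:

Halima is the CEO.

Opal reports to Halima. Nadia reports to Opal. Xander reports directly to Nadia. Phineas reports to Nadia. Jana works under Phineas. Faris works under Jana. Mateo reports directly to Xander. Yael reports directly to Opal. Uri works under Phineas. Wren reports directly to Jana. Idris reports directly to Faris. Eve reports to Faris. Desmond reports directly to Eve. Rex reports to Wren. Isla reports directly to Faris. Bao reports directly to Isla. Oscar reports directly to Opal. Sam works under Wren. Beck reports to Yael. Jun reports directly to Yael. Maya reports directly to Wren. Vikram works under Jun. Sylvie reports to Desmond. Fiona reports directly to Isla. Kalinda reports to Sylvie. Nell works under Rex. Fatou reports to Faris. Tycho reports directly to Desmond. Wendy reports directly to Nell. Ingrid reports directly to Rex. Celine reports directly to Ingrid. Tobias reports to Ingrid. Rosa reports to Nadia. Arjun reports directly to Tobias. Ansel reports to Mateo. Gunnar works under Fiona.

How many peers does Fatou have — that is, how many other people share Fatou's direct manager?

Fatou reports to Faris. Faris's other direct reports are Idris, Eve, Isla — 3 peers.

3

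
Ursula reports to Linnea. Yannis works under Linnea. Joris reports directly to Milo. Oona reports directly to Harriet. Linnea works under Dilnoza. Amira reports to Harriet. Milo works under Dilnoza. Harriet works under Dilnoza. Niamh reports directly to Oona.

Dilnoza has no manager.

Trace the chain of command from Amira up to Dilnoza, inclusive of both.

Amira reports to Harriet. Harriet reports to Dilnoza. Dilnoza is at the top.

Amira -> Harriet -> Dilnoza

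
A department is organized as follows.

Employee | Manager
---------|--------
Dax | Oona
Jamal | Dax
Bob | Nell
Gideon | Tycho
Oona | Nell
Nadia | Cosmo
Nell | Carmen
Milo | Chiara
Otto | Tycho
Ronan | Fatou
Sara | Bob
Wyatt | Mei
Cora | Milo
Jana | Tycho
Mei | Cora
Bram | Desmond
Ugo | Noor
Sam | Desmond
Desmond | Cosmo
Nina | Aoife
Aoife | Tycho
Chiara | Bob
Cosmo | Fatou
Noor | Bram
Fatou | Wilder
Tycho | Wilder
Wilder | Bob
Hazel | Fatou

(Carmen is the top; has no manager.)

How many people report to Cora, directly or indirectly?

2

Cora directly manages Mei. Under Mei: Wyatt (1). That's 2 in total.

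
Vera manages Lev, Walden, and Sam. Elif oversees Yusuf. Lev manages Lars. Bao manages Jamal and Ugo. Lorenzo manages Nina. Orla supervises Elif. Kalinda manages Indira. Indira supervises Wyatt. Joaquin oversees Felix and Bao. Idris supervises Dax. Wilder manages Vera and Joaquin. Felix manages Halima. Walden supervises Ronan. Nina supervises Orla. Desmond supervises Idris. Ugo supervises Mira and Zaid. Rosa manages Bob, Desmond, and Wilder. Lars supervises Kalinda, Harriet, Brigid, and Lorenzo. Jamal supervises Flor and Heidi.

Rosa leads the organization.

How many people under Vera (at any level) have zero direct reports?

The people in Vera's organization with no one reporting to them are Sam, Ronan, Yusuf, Brigid, Harriet, Wyatt. That is 6.

6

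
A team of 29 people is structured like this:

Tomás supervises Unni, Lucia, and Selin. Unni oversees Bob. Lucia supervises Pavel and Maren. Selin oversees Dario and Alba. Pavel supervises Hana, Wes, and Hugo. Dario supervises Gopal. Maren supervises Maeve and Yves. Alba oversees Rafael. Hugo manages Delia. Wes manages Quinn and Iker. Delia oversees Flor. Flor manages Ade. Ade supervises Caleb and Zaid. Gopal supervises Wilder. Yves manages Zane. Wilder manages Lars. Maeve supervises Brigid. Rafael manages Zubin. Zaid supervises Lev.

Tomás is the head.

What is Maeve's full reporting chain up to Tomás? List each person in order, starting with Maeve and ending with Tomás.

Maeve -> Maren -> Lucia -> Tomás

Maeve reports to Maren. Maren reports to Lucia. Lucia reports to Tomás. Tomás is at the top.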